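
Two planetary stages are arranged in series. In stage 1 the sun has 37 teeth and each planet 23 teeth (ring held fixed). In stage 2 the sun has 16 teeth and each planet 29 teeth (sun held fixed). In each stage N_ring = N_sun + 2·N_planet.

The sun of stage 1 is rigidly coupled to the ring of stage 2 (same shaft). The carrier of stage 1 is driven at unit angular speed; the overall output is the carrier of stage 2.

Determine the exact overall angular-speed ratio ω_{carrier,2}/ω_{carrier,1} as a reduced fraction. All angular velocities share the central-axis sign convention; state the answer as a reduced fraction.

Stage 1: N_ring = 37 + 2·23 = 83
Stage 1: 37(ω_s−ω_c) = −83(ω_r−ω_c),  ω_r=0, ω_c=1
Stage 1: ω_s = 1 − (83/37)(0−1) = 120/37
  ⇒ ω_s¹/ω_c¹ = 120/37
Stage 2: N_ring = 16 + 2·29 = 74
Stage 2: 16(ω_s−ω_c) = −74(ω_r−ω_c),  ω_s=0, ω_r=1
Stage 2: 16(0−ω_c) = −74(1−ω_c)  ⇒  90ω_c = 74  ⇒  ω_c = 37/45
  ⇒ ω_c²/ω_r² = 37/45
Coupling ω_r² = ω_s¹ ⇒ overall = 120/37 × 37/45 = 8/3

8/3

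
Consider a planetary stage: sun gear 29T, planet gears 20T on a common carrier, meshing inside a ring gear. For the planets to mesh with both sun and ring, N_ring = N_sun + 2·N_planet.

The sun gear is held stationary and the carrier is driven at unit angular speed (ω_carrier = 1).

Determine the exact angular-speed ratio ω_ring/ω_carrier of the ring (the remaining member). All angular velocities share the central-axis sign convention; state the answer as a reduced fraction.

98/69

N_ring = 29 + 2·20 = 69
29(ω_s−ω_c) = −69(ω_r−ω_c),  ω_s=0, ω_c=1
ω_r = 1 − (29/69)(0−1) = 98/69
ω_r/ω_c = 98/69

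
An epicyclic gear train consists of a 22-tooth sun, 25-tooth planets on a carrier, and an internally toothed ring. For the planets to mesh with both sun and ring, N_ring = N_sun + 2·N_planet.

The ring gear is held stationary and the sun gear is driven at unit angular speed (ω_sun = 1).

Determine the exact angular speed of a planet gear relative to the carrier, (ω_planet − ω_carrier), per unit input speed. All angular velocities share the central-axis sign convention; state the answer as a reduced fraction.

-792/1175

N_ring = 22 + 2·25 = 72
22(ω_s−ω_c) = −72(ω_r−ω_c),  ω_r=0, ω_s=1
22(1−ω_c) = −72(0−ω_c)  ⇒  94ω_c = 22  ⇒  ω_c = 11/47
sun–planet: 22·(1−11/47) = −25·(ω_p−ω_c)  ⇒  ω_p−ω_c = −(22/25)·(36/47) = -792/1175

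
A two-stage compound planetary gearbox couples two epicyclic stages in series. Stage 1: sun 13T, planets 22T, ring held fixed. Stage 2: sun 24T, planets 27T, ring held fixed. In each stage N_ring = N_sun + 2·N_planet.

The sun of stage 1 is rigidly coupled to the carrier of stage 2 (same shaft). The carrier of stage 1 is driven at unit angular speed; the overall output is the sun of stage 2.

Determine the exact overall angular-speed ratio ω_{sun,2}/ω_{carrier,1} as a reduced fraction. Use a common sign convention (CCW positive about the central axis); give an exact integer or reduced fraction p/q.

Stage 1: N_ring = 13 + 2·22 = 57
Stage 1: 13(ω_s−ω_c) = −57(ω_r−ω_c),  ω_r=0, ω_c=1
Stage 1: ω_s = 1 − (57/13)(0−1) = 70/13
  ⇒ ω_s¹/ω_c¹ = 70/13
Stage 2: N_ring = 24 + 2·27 = 78
Stage 2: 24(ω_s−ω_c) = −78(ω_r−ω_c),  ω_r=0, ω_c=1
Stage 2: ω_s = 1 − (78/24)(0−1) = 17/4
  ⇒ ω_s²/ω_c² = 17/4
Coupling ω_c² = ω_s¹ ⇒ overall = 70/13 × 17/4 = 595/26

595/26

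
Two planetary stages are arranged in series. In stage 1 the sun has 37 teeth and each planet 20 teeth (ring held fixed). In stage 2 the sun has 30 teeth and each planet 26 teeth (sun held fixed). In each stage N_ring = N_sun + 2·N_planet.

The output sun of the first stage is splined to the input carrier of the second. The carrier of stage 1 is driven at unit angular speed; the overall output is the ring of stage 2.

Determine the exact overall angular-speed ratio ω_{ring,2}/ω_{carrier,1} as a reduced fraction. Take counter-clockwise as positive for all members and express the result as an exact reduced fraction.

6384/1517

Stage 1: N_ring = 37 + 2·20 = 77
Stage 1: 37(ω_s−ω_c) = −77(ω_r−ω_c),  ω_r=0, ω_c=1
Stage 1: ω_s = 1 − (77/37)(0−1) = 114/37
  ⇒ ω_s¹/ω_c¹ = 114/37
Stage 2: N_ring = 30 + 2·26 = 82
Stage 2: 30(ω_s−ω_c) = −82(ω_r−ω_c),  ω_s=0, ω_c=1
Stage 2: ω_r = 1 − (30/82)(0−1) = 56/41
  ⇒ ω_r²/ω_c² = 56/41
Coupling ω_c² = ω_s¹ ⇒ overall = 114/37 × 56/41 = 6384/1517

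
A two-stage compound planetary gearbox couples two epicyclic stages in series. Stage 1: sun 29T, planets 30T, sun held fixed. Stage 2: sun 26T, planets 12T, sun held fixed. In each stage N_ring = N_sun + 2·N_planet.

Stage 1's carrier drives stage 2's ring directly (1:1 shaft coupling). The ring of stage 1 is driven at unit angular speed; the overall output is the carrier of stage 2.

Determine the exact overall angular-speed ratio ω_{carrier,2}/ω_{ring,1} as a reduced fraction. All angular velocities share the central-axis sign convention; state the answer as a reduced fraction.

2225/4484

Stage 1: N_ring = 29 + 2·30 = 89
Stage 1: 29(ω_s−ω_c) = −89(ω_r−ω_c),  ω_s=0, ω_r=1
Stage 1: 29(0−ω_c) = −89(1−ω_c)  ⇒  118ω_c = 89  ⇒  ω_c = 89/118
  ⇒ ω_c¹/ω_r¹ = 89/118
Stage 2: N_ring = 26 + 2·12 = 50
Stage 2: 26(ω_s−ω_c) = −50(ω_r−ω_c),  ω_s=0, ω_r=1
Stage 2: 26(0−ω_c) = −50(1−ω_c)  ⇒  76ω_c = 50  ⇒  ω_c = 25/38
  ⇒ ω_c²/ω_r² = 25/38
Coupling ω_r² = ω_c¹ ⇒ overall = 89/118 × 25/38 = 2225/4484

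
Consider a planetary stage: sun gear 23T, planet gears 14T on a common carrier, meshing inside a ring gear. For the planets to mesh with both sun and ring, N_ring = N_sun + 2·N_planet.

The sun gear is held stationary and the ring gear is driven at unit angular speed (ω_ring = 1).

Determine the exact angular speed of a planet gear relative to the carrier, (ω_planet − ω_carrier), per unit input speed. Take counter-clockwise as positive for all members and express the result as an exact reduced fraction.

1173/1036

N_ring = 23 + 2·14 = 51
23(ω_s−ω_c) = −51(ω_r−ω_c),  ω_s=0, ω_r=1
23(0−ω_c) = −51(1−ω_c)  ⇒  74ω_c = 51  ⇒  ω_c = 51/74
sun–planet: 23·(0−51/74) = −14·(ω_p−ω_c)  ⇒  ω_p−ω_c = −(23/14)·(-51/74) = 1173/1036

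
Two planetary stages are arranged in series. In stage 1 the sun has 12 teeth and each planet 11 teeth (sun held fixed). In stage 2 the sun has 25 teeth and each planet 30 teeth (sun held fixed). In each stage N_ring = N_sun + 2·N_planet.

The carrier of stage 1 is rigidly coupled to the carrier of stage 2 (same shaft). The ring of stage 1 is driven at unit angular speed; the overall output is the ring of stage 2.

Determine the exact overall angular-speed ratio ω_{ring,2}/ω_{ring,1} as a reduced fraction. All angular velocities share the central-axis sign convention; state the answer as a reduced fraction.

22/23

Stage 1: N_ring = 12 + 2·11 = 34
Stage 1: 12(ω_s−ω_c) = −34(ω_r−ω_c),  ω_s=0, ω_r=1
Stage 1: 12(0−ω_c) = −34(1−ω_c)  ⇒  46ω_c = 34  ⇒  ω_c = 17/23
  ⇒ ω_c¹/ω_r¹ = 17/23
Stage 2: N_ring = 25 + 2·30 = 85
Stage 2: 25(ω_s−ω_c) = −85(ω_r−ω_c),  ω_s=0, ω_c=1
Stage 2: ω_r = 1 − (25/85)(0−1) = 22/17
  ⇒ ω_r²/ω_c² = 22/17
Coupling ω_c² = ω_c¹ ⇒ overall = 17/23 × 22/17 = 22/23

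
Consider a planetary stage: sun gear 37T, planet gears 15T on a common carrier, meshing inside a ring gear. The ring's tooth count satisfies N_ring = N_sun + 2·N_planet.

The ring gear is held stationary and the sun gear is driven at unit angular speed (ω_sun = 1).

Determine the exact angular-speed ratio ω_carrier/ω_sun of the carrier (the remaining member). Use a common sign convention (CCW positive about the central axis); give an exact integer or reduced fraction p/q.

N_ring = 37 + 2·15 = 67
37(ω_s−ω_c) = −67(ω_r−ω_c),  ω_r=0, ω_s=1
37(1−ω_c) = −67(0−ω_c)  ⇒  104ω_c = 37  ⇒  ω_c = 37/104
ω_c/ω_s = 37/104

37/104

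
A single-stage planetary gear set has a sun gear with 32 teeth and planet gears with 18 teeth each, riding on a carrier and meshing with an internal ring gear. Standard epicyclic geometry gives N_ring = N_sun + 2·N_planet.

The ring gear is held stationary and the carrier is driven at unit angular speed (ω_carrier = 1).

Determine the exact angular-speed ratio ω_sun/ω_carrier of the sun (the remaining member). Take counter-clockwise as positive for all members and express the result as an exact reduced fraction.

N_ring = 32 + 2·18 = 68
32(ω_s−ω_c) = −68(ω_r−ω_c),  ω_r=0, ω_c=1
ω_s = 1 − (68/32)(0−1) = 25/8
ω_s/ω_c = 25/8

25/8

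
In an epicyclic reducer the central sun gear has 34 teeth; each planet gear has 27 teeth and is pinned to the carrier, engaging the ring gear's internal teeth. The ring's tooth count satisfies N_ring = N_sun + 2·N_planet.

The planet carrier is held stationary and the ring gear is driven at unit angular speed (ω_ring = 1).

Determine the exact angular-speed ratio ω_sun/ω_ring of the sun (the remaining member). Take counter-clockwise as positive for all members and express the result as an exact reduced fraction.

-44/17

N_ring = 34 + 2·27 = 88
34(ω_s−ω_c) = −88(ω_r−ω_c),  ω_c=0, ω_r=1
ω_s = 0 − (88/34)(1−0) = -44/17
ω_s/ω_r = -44/17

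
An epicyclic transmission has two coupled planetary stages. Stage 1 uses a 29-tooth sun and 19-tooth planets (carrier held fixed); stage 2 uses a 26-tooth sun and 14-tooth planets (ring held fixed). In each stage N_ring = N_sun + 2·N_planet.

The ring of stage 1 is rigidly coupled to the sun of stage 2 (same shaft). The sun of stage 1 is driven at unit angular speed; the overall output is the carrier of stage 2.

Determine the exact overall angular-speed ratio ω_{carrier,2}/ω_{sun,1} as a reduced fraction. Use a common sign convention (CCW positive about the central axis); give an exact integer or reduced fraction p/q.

-377/2680

Stage 1: N_ring = 29 + 2·19 = 67
Stage 1: 29(ω_s−ω_c) = −67(ω_r−ω_c),  ω_c=0, ω_s=1
Stage 1: ω_r = 0 − (29/67)(1−0) = -29/67
  ⇒ ω_r¹/ω_s¹ = -29/67
Stage 2: N_ring = 26 + 2·14 = 54
Stage 2: 26(ω_s−ω_c) = −54(ω_r−ω_c),  ω_r=0, ω_s=1
Stage 2: 26(1−ω_c) = −54(0−ω_c)  ⇒  80ω_c = 26  ⇒  ω_c = 13/40
  ⇒ ω_c²/ω_s² = 13/40
Coupling ω_s² = ω_r¹ ⇒ overall = -29/67 × 13/40 = -377/2680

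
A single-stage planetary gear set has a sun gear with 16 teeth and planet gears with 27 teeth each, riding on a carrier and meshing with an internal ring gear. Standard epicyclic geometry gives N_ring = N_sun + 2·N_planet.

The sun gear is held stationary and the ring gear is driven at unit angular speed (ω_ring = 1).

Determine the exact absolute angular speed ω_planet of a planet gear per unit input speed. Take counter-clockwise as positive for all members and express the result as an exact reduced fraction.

35/27

N_ring = 16 + 2·27 = 70
16(ω_s−ω_c) = −70(ω_r−ω_c),  ω_s=0, ω_r=1
16(0−ω_c) = −70(1−ω_c)  ⇒  86ω_c = 70  ⇒  ω_c = 35/43
sun–planet: 16·(0−35/43) = −27·(ω_p−ω_c)  ⇒  ω_p−ω_c = −(16/27)·(-35/43) = 560/1161
ω_p = 35/43 + 560/1161 = 35/27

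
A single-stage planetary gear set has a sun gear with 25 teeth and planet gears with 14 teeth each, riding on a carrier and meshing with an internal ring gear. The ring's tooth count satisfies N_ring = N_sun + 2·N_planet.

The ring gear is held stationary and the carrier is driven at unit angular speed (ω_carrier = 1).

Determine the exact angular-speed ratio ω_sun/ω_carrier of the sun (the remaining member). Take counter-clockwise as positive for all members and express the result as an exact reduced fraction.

78/25

N_ring = 25 + 2·14 = 53
25(ω_s−ω_c) = −53(ω_r−ω_c),  ω_r=0, ω_c=1
ω_s = 1 − (53/25)(0−1) = 78/25
ω_s/ω_c = 78/25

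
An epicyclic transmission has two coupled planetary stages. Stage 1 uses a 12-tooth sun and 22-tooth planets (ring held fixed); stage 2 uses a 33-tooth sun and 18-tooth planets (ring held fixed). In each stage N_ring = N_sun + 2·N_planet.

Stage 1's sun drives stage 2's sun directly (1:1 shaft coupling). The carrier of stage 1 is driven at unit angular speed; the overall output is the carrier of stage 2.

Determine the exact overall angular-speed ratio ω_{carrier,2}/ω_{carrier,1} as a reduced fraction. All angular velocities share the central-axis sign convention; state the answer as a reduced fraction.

Stage 1: N_ring = 12 + 2·22 = 56
Stage 1: 12(ω_s−ω_c) = −56(ω_r−ω_c),  ω_r=0, ω_c=1
Stage 1: ω_s = 1 − (56/12)(0−1) = 17/3
  ⇒ ω_s¹/ω_c¹ = 17/3
Stage 2: N_ring = 33 + 2·18 = 69
Stage 2: 33(ω_s−ω_c) = −69(ω_r−ω_c),  ω_r=0, ω_s=1
Stage 2: 33(1−ω_c) = −69(0−ω_c)  ⇒  102ω_c = 33  ⇒  ω_c = 11/34
  ⇒ ω_c²/ω_s² = 11/34
Coupling ω_s² = ω_s¹ ⇒ overall = 17/3 × 11/34 = 11/6

11/6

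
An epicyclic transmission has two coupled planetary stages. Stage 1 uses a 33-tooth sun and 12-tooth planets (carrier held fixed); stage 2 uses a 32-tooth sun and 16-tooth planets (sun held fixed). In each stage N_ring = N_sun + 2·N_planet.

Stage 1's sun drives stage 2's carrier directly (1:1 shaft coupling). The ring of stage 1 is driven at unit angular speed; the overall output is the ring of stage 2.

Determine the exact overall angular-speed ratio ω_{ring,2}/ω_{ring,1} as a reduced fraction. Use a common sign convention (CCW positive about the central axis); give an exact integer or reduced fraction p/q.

-57/22

Stage 1: N_ring = 33 + 2·12 = 57
Stage 1: 33(ω_s−ω_c) = −57(ω_r−ω_c),  ω_c=0, ω_r=1
Stage 1: ω_s = 0 − (57/33)(1−0) = -19/11
  ⇒ ω_s¹/ω_r¹ = -19/11
Stage 2: N_ring = 32 + 2·16 = 64
Stage 2: 32(ω_s−ω_c) = −64(ω_r−ω_c),  ω_s=0, ω_c=1
Stage 2: ω_r = 1 − (32/64)(0−1) = 3/2
  ⇒ ω_r²/ω_c² = 3/2
Coupling ω_c² = ω_s¹ ⇒ overall = -19/11 × 3/2 = -57/22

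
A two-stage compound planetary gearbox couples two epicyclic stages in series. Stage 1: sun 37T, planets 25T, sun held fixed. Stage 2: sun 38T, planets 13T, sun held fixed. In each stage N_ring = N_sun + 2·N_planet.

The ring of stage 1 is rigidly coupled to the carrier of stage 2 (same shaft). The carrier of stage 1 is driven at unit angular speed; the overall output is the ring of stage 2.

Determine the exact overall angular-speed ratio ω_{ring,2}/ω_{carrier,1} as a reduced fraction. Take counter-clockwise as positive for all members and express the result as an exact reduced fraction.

527/232

Stage 1: N_ring = 37 + 2·25 = 87
Stage 1: 37(ω_s−ω_c) = −87(ω_r−ω_c),  ω_s=0, ω_c=1
Stage 1: ω_r = 1 − (37/87)(0−1) = 124/87
  ⇒ ω_r¹/ω_c¹ = 124/87
Stage 2: N_ring = 38 + 2·13 = 64
Stage 2: 38(ω_s−ω_c) = −64(ω_r−ω_c),  ω_s=0, ω_c=1
Stage 2: ω_r = 1 − (38/64)(0−1) = 51/32
  ⇒ ω_r²/ω_c² = 51/32
Coupling ω_c² = ω_r¹ ⇒ overall = 124/87 × 51/32 = 527/232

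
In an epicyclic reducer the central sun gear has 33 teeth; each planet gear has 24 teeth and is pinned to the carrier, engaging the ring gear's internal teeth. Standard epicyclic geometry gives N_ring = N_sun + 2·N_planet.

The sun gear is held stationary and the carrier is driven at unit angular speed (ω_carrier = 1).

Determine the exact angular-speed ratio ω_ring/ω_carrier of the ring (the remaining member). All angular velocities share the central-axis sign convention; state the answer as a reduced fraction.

N_ring = 33 + 2·24 = 81
33(ω_s−ω_c) = −81(ω_r−ω_c),  ω_s=0, ω_c=1
ω_r = 1 − (33/81)(0−1) = 38/27
ω_r/ω_c = 38/27

38/27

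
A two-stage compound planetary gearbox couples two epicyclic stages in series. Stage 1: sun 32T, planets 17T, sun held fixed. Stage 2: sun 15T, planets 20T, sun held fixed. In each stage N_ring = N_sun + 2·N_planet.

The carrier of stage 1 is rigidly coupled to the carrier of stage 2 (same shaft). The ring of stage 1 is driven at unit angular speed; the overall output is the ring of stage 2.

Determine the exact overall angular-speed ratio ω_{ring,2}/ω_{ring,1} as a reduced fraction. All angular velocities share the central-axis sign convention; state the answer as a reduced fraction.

6/7

Stage 1: N_ring = 32 + 2·17 = 66
Stage 1: 32(ω_s−ω_c) = −66(ω_r−ω_c),  ω_s=0, ω_r=1
Stage 1: 32(0−ω_c) = −66(1−ω_c)  ⇒  98ω_c = 66  ⇒  ω_c = 33/49
  ⇒ ω_c¹/ω_r¹ = 33/49
Stage 2: N_ring = 15 + 2·20 = 55
Stage 2: 15(ω_s−ω_c) = −55(ω_r−ω_c),  ω_s=0, ω_c=1
Stage 2: ω_r = 1 − (15/55)(0−1) = 14/11
  ⇒ ω_r²/ω_c² = 14/11
Coupling ω_c² = ω_c¹ ⇒ overall = 33/49 × 14/11 = 6/7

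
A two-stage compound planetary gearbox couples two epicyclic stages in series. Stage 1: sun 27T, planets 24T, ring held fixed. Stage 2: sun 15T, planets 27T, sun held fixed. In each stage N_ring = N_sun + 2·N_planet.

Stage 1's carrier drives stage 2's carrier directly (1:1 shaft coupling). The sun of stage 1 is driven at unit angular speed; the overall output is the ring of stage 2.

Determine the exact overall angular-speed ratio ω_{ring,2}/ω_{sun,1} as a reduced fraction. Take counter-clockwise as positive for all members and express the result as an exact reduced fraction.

126/391

Stage 1: N_ring = 27 + 2·24 = 75
Stage 1: 27(ω_s−ω_c) = −75(ω_r−ω_c),  ω_r=0, ω_s=1
Stage 1: 27(1−ω_c) = −75(0−ω_c)  ⇒  102ω_c = 27  ⇒  ω_c = 9/34
  ⇒ ω_c¹/ω_s¹ = 9/34
Stage 2: N_ring = 15 + 2·27 = 69
Stage 2: 15(ω_s−ω_c) = −69(ω_r−ω_c),  ω_s=0, ω_c=1
Stage 2: ω_r = 1 − (15/69)(0−1) = 28/23
  ⇒ ω_r²/ω_c² = 28/23
Coupling ω_c² = ω_c¹ ⇒ overall = 9/34 × 28/23 = 126/391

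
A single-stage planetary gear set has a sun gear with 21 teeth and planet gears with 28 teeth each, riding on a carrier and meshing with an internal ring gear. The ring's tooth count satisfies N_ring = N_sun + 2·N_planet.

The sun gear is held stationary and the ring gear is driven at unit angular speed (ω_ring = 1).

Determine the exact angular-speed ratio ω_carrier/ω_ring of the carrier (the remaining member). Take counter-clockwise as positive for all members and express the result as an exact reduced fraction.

N_ring = 21 + 2·28 = 77
21(ω_s−ω_c) = −77(ω_r−ω_c),  ω_s=0, ω_r=1
21(0−ω_c) = −77(1−ω_c)  ⇒  98ω_c = 77  ⇒  ω_c = 11/14
ω_c/ω_r = 11/14

11/14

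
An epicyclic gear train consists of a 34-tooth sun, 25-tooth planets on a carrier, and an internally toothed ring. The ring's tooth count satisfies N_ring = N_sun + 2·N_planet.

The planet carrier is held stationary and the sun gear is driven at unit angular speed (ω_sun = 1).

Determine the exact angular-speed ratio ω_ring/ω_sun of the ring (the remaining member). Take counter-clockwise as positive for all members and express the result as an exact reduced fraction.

-17/42

N_ring = 34 + 2·25 = 84
34(ω_s−ω_c) = −84(ω_r−ω_c),  ω_c=0, ω_s=1
ω_r = 0 − (34/84)(1−0) = -17/42
ω_r/ω_s = -17/42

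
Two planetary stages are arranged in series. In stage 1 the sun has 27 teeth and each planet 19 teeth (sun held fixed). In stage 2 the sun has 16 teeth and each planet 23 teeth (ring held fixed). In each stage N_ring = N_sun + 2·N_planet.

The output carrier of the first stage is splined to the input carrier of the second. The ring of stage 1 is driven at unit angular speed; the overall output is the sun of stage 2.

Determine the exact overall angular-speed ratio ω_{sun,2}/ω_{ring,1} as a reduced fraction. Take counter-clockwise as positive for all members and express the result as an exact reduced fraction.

2535/736

Stage 1: N_ring = 27 + 2·19 = 65
Stage 1: 27(ω_s−ω_c) = −65(ω_r−ω_c),  ω_s=0, ω_r=1
Stage 1: 27(0−ω_c) = −65(1−ω_c)  ⇒  92ω_c = 65  ⇒  ω_c = 65/92
  ⇒ ω_c¹/ω_r¹ = 65/92
Stage 2: N_ring = 16 + 2·23 = 62
Stage 2: 16(ω_s−ω_c) = −62(ω_r−ω_c),  ω_r=0, ω_c=1
Stage 2: ω_s = 1 − (62/16)(0−1) = 39/8
  ⇒ ω_s²/ω_c² = 39/8
Coupling ω_c² = ω_c¹ ⇒ overall = 65/92 × 39/8 = 2535/736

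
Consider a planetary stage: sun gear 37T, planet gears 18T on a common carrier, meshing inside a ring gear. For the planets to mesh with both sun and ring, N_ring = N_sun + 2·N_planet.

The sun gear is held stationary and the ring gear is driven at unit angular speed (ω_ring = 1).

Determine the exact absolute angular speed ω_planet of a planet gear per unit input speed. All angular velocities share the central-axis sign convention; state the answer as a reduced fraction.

73/36

N_ring = 37 + 2·18 = 73
37(ω_s−ω_c) = −73(ω_r−ω_c),  ω_s=0, ω_r=1
37(0−ω_c) = −73(1−ω_c)  ⇒  110ω_c = 73  ⇒  ω_c = 73/110
sun–planet: 37·(0−73/110) = −18·(ω_p−ω_c)  ⇒  ω_p−ω_c = −(37/18)·(-73/110) = 2701/1980
ω_p = 73/110 + 2701/1980 = 73/36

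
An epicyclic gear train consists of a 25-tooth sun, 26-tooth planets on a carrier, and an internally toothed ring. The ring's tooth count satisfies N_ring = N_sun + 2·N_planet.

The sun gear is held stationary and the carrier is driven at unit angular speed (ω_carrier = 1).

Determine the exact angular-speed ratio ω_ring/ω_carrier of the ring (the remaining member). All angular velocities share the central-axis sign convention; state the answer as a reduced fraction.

N_ring = 25 + 2·26 = 77
25(ω_s−ω_c) = −77(ω_r−ω_c),  ω_s=0, ω_c=1
ω_r = 1 − (25/77)(0−1) = 102/77
ω_r/ω_c = 102/77

102/77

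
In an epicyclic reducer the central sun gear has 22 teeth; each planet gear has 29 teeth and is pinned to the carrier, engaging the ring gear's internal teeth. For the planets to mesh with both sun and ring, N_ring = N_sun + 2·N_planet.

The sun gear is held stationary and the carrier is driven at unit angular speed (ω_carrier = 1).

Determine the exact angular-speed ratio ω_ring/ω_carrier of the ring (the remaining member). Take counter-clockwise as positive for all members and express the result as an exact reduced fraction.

51/40

N_ring = 22 + 2·29 = 80
22(ω_s−ω_c) = −80(ω_r−ω_c),  ω_s=0, ω_c=1
ω_r = 1 − (22/80)(0−1) = 51/40
ω_r/ω_c = 51/40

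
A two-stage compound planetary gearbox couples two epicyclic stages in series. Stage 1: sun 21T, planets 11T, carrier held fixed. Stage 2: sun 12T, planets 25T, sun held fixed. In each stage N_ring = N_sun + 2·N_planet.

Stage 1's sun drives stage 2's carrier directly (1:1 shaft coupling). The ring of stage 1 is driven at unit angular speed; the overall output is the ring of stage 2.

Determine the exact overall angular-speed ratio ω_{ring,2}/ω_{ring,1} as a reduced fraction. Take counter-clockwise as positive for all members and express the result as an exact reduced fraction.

-1591/651

Stage 1: N_ring = 21 + 2·11 = 43
Stage 1: 21(ω_s−ω_c) = −43(ω_r−ω_c),  ω_c=0, ω_r=1
Stage 1: ω_s = 0 − (43/21)(1−0) = -43/21
  ⇒ ω_s¹/ω_r¹ = -43/21
Stage 2: N_ring = 12 + 2·25 = 62
Stage 2: 12(ω_s−ω_c) = −62(ω_r−ω_c),  ω_s=0, ω_c=1
Stage 2: ω_r = 1 − (12/62)(0−1) = 37/31
  ⇒ ω_r²/ω_c² = 37/31
Coupling ω_c² = ω_s¹ ⇒ overall = -43/21 × 37/31 = -1591/651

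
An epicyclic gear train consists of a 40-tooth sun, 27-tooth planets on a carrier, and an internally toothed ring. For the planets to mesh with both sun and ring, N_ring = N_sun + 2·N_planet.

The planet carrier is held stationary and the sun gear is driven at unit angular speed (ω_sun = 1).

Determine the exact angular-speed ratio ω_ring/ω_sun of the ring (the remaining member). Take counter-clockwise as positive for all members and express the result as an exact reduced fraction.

N_ring = 40 + 2·27 = 94
40(ω_s−ω_c) = −94(ω_r−ω_c),  ω_c=0, ω_s=1
ω_r = 0 − (40/94)(1−0) = -20/47
ω_r/ω_s = -20/47

-20/47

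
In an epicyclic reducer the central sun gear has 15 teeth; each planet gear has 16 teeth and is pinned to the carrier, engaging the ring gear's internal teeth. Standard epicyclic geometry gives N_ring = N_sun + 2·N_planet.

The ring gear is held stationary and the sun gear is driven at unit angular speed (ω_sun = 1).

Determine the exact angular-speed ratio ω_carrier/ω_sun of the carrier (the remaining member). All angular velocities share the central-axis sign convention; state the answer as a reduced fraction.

15/62

N_ring = 15 + 2·16 = 47
15(ω_s−ω_c) = −47(ω_r−ω_c),  ω_r=0, ω_s=1
15(1−ω_c) = −47(0−ω_c)  ⇒  62ω_c = 15  ⇒  ω_c = 15/62
ω_c/ω_s = 15/62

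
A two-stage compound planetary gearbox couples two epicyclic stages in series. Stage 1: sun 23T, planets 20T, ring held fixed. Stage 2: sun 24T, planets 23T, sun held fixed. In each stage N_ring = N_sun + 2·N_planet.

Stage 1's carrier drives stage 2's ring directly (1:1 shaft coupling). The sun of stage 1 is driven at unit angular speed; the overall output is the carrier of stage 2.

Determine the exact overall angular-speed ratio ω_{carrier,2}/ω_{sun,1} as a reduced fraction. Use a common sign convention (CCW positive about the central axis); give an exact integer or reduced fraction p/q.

805/4042

Stage 1: N_ring = 23 + 2·20 = 63
Stage 1: 23(ω_s−ω_c) = −63(ω_r−ω_c),  ω_r=0, ω_s=1
Stage 1: 23(1−ω_c) = −63(0−ω_c)  ⇒  86ω_c = 23  ⇒  ω_c = 23/86
  ⇒ ω_c¹/ω_s¹ = 23/86
Stage 2: N_ring = 24 + 2·23 = 70
Stage 2: 24(ω_s−ω_c) = −70(ω_r−ω_c),  ω_s=0, ω_r=1
Stage 2: 24(0−ω_c) = −70(1−ω_c)  ⇒  94ω_c = 70  ⇒  ω_c = 35/47
  ⇒ ω_c²/ω_r² = 35/47
Coupling ω_r² = ω_c¹ ⇒ overall = 23/86 × 35/47 = 805/4042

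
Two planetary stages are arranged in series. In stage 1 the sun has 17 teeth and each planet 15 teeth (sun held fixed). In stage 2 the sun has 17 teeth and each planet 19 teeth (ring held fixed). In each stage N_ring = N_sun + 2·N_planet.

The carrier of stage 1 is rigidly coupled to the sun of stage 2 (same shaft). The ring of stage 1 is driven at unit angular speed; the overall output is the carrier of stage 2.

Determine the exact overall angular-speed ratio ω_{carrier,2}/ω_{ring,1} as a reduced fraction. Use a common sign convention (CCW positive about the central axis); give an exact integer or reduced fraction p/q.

Stage 1: N_ring = 17 + 2·15 = 47
Stage 1: 17(ω_s−ω_c) = −47(ω_r−ω_c),  ω_s=0, ω_r=1
Stage 1: 17(0−ω_c) = −47(1−ω_c)  ⇒  64ω_c = 47  ⇒  ω_c = 47/64
  ⇒ ω_c¹/ω_r¹ = 47/64
Stage 2: N_ring = 17 + 2·19 = 55
Stage 2: 17(ω_s−ω_c) = −55(ω_r−ω_c),  ω_r=0, ω_s=1
Stage 2: 17(1−ω_c) = −55(0−ω_c)  ⇒  72ω_c = 17  ⇒  ω_c = 17/72
  ⇒ ω_c²/ω_s² = 17/72
Coupling ω_s² = ω_c¹ ⇒ overall = 47/64 × 17/72 = 799/4608

799/4608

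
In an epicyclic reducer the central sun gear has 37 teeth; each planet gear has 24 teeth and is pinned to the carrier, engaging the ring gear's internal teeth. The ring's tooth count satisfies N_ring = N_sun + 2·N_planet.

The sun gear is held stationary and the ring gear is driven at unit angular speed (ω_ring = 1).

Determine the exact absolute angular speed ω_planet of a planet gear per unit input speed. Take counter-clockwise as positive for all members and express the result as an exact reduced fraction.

N_ring = 37 + 2·24 = 85
37(ω_s−ω_c) = −85(ω_r−ω_c),  ω_s=0, ω_r=1
37(0−ω_c) = −85(1−ω_c)  ⇒  122ω_c = 85  ⇒  ω_c = 85/122
sun–planet: 37·(0−85/122) = −24·(ω_p−ω_c)  ⇒  ω_p−ω_c = −(37/24)·(-85/122) = 3145/2928
ω_p = 85/122 + 3145/2928 = 85/48

85/48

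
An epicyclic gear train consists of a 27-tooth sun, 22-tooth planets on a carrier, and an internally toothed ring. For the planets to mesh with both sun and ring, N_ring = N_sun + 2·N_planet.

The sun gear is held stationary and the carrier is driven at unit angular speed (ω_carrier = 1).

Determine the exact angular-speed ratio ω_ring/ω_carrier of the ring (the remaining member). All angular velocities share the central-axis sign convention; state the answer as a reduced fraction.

98/71

N_ring = 27 + 2·22 = 71
27(ω_s−ω_c) = −71(ω_r−ω_c),  ω_s=0, ω_c=1
ω_r = 1 − (27/71)(0−1) = 98/71
ω_r/ω_c = 98/71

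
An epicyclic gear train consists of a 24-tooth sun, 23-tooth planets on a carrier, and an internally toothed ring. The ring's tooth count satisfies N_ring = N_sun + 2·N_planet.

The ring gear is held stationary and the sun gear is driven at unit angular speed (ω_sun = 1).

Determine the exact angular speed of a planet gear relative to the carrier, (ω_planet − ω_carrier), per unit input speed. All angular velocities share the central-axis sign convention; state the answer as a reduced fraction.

-840/1081

N_ring = 24 + 2·23 = 70
24(ω_s−ω_c) = −70(ω_r−ω_c),  ω_r=0, ω_s=1
24(1−ω_c) = −70(0−ω_c)  ⇒  94ω_c = 24  ⇒  ω_c = 12/47
sun–planet: 24·(1−12/47) = −23·(ω_p−ω_c)  ⇒  ω_p−ω_c = −(24/23)·(35/47) = -840/1081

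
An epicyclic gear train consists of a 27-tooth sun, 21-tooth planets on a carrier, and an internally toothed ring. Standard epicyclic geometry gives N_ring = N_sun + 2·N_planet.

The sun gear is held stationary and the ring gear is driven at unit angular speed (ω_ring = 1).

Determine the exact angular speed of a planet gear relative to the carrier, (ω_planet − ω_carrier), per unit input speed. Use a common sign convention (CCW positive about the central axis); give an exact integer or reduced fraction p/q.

207/224

N_ring = 27 + 2·21 = 69
27(ω_s−ω_c) = −69(ω_r−ω_c),  ω_s=0, ω_r=1
27(0−ω_c) = −69(1−ω_c)  ⇒  96ω_c = 69  ⇒  ω_c = 23/32
sun–planet: 27·(0−23/32) = −21·(ω_p−ω_c)  ⇒  ω_p−ω_c = −(27/21)·(-23/32) = 207/224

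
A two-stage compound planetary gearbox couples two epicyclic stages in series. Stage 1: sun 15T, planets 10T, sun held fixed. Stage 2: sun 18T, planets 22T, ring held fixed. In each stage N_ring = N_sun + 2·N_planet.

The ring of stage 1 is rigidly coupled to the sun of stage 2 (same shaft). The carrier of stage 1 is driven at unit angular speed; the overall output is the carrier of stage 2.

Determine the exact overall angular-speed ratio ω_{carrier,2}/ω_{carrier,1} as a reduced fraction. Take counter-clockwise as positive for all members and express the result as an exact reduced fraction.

9/28

Stage 1: N_ring = 15 + 2·10 = 35
Stage 1: 15(ω_s−ω_c) = −35(ω_r−ω_c),  ω_s=0, ω_c=1
Stage 1: ω_r = 1 − (15/35)(0−1) = 10/7
  ⇒ ω_r¹/ω_c¹ = 10/7
Stage 2: N_ring = 18 + 2·22 = 62
Stage 2: 18(ω_s−ω_c) = −62(ω_r−ω_c),  ω_r=0, ω_s=1
Stage 2: 18(1−ω_c) = −62(0−ω_c)  ⇒  80ω_c = 18  ⇒  ω_c = 9/40
  ⇒ ω_c²/ω_s² = 9/40
Coupling ω_s² = ω_r¹ ⇒ overall = 10/7 × 9/40 = 9/28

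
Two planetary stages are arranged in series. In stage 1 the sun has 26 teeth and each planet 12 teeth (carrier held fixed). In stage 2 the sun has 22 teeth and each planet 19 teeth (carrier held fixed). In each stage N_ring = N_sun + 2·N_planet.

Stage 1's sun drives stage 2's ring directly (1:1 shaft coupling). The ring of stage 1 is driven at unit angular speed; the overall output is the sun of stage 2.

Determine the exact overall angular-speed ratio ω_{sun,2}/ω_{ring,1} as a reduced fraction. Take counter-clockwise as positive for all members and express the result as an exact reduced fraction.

750/143

Stage 1: N_ring = 26 + 2·12 = 50
Stage 1: 26(ω_s−ω_c) = −50(ω_r−ω_c),  ω_c=0, ω_r=1
Stage 1: ω_s = 0 − (50/26)(1−0) = -25/13
  ⇒ ω_s¹/ω_r¹ = -25/13
Stage 2: N_ring = 22 + 2·19 = 60
Stage 2: 22(ω_s−ω_c) = −60(ω_r−ω_c),  ω_c=0, ω_r=1
Stage 2: ω_s = 0 − (60/22)(1−0) = -30/11
  ⇒ ω_s²/ω_r² = -30/11
Coupling ω_r² = ω_s¹ ⇒ overall = -25/13 × -30/11 = 750/143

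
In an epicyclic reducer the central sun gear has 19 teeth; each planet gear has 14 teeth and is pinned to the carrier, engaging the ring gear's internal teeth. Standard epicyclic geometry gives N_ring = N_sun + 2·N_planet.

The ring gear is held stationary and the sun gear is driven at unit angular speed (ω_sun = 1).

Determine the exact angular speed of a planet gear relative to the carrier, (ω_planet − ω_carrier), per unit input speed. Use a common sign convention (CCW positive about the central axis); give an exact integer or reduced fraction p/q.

N_ring = 19 + 2·14 = 47
19(ω_s−ω_c) = −47(ω_r−ω_c),  ω_r=0, ω_s=1
19(1−ω_c) = −47(0−ω_c)  ⇒  66ω_c = 19  ⇒  ω_c = 19/66
sun–planet: 19·(1−19/66) = −14·(ω_p−ω_c)  ⇒  ω_p−ω_c = −(19/14)·(47/66) = -893/924

-893/924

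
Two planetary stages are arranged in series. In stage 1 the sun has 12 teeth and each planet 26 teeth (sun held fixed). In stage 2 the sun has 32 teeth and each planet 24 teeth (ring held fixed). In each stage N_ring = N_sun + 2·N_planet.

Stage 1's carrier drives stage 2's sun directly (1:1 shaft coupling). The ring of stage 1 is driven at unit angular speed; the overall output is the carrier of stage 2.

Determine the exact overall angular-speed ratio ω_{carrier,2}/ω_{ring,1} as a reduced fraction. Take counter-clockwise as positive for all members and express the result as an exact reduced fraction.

32/133

Stage 1: N_ring = 12 + 2·26 = 64
Stage 1: 12(ω_s−ω_c) = −64(ω_r−ω_c),  ω_s=0, ω_r=1
Stage 1: 12(0−ω_c) = −64(1−ω_c)  ⇒  76ω_c = 64  ⇒  ω_c = 16/19
  ⇒ ω_c¹/ω_r¹ = 16/19
Stage 2: N_ring = 32 + 2·24 = 80
Stage 2: 32(ω_s−ω_c) = −80(ω_r−ω_c),  ω_r=0, ω_s=1
Stage 2: 32(1−ω_c) = −80(0−ω_c)  ⇒  112ω_c = 32  ⇒  ω_c = 2/7
  ⇒ ω_c²/ω_s² = 2/7
Coupling ω_s² = ω_c¹ ⇒ overall = 16/19 × 2/7 = 32/133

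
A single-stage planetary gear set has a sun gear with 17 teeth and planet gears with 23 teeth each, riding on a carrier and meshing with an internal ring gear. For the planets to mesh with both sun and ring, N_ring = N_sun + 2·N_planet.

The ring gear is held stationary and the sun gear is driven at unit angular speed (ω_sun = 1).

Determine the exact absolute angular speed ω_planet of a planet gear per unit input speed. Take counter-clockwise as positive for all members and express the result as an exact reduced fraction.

N_ring = 17 + 2·23 = 63
17(ω_s−ω_c) = −63(ω_r−ω_c),  ω_r=0, ω_s=1
17(1−ω_c) = −63(0−ω_c)  ⇒  80ω_c = 17  ⇒  ω_c = 17/80
sun–planet: 17·(1−17/80) = −23·(ω_p−ω_c)  ⇒  ω_p−ω_c = −(17/23)·(63/80) = -1071/1840
ω_p = 17/80 − 1071/1840 = -17/46

-17/46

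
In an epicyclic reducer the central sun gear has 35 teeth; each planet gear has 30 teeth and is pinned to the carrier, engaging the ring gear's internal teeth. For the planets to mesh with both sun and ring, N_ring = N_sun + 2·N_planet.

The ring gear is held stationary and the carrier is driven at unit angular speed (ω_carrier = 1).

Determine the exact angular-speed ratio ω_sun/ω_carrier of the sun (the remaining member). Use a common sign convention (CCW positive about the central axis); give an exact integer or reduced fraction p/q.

26/7

N_ring = 35 + 2·30 = 95
35(ω_s−ω_c) = −95(ω_r−ω_c),  ω_r=0, ω_c=1
ω_s = 1 − (95/35)(0−1) = 26/7
ω_s/ω_c = 26/7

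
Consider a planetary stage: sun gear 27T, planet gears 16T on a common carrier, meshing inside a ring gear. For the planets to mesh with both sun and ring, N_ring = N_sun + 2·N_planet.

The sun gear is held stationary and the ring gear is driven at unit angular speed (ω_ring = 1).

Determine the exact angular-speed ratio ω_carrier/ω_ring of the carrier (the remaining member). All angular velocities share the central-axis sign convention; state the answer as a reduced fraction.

59/86

N_ring = 27 + 2·16 = 59
27(ω_s−ω_c) = −59(ω_r−ω_c),  ω_s=0, ω_r=1
27(0−ω_c) = −59(1−ω_c)  ⇒  86ω_c = 59  ⇒  ω_c = 59/86
ω_c/ω_r = 59/86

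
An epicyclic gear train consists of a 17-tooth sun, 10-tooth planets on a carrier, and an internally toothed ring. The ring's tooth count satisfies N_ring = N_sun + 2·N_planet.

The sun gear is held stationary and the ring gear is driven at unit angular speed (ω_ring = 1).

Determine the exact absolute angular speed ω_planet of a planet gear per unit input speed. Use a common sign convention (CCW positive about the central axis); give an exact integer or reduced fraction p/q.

37/20

N_ring = 17 + 2·10 = 37
17(ω_s−ω_c) = −37(ω_r−ω_c),  ω_s=0, ω_r=1
17(0−ω_c) = −37(1−ω_c)  ⇒  54ω_c = 37  ⇒  ω_c = 37/54
sun–planet: 17·(0−37/54) = −10·(ω_p−ω_c)  ⇒  ω_p−ω_c = −(17/10)·(-37/54) = 629/540
ω_p = 37/54 + 629/540 = 37/20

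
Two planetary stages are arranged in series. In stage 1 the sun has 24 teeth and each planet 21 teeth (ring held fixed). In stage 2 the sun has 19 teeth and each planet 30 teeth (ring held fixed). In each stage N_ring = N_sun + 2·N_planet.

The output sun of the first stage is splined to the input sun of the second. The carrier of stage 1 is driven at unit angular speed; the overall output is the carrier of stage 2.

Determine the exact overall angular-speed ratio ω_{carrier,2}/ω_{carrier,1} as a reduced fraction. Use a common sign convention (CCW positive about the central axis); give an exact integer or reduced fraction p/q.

285/392

Stage 1: N_ring = 24 + 2·21 = 66
Stage 1: 24(ω_s−ω_c) = −66(ω_r−ω_c),  ω_r=0, ω_c=1
Stage 1: ω_s = 1 − (66/24)(0−1) = 15/4
  ⇒ ω_s¹/ω_c¹ = 15/4
Stage 2: N_ring = 19 + 2·30 = 79
Stage 2: 19(ω_s−ω_c) = −79(ω_r−ω_c),  ω_r=0, ω_s=1
Stage 2: 19(1−ω_c) = −79(0−ω_c)  ⇒  98ω_c = 19  ⇒  ω_c = 19/98
  ⇒ ω_c²/ω_s² = 19/98
Coupling ω_s² = ω_s¹ ⇒ overall = 15/4 × 19/98 = 285/392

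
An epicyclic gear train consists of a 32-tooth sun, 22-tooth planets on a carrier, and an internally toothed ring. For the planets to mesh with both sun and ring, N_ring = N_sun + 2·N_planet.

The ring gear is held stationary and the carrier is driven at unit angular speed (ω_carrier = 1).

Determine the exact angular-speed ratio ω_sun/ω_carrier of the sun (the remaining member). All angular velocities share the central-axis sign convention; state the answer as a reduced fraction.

27/8

N_ring = 32 + 2·22 = 76
32(ω_s−ω_c) = −76(ω_r−ω_c),  ω_r=0, ω_c=1
ω_s = 1 − (76/32)(0−1) = 27/8
ω_s/ω_c = 27/8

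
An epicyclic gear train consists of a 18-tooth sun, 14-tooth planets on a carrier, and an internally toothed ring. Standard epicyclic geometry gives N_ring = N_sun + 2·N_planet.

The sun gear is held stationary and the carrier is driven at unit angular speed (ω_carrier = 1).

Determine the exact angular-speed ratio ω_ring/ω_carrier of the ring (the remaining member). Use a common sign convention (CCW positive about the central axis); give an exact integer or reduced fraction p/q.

N_ring = 18 + 2·14 = 46
18(ω_s−ω_c) = −46(ω_r−ω_c),  ω_s=0, ω_c=1
ω_r = 1 − (18/46)(0−1) = 32/23
ω_r/ω_c = 32/23

32/23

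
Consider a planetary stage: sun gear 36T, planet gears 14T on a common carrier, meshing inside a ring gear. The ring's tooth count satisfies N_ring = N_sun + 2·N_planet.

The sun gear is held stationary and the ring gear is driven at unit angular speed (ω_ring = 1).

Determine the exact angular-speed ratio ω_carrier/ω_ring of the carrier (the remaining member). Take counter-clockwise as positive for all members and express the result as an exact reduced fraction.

N_ring = 36 + 2·14 = 64
36(ω_s−ω_c) = −64(ω_r−ω_c),  ω_s=0, ω_r=1
36(0−ω_c) = −64(1−ω_c)  ⇒  100ω_c = 64  ⇒  ω_c = 16/25
ω_c/ω_r = 16/25

16/25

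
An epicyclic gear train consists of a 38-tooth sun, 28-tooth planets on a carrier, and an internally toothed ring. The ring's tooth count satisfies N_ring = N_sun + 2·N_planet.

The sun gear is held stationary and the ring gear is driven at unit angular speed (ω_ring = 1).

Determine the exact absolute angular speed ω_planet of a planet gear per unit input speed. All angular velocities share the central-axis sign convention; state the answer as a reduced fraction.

N_ring = 38 + 2·28 = 94
38(ω_s−ω_c) = −94(ω_r−ω_c),  ω_s=0, ω_r=1
38(0−ω_c) = −94(1−ω_c)  ⇒  132ω_c = 94  ⇒  ω_c = 47/66
sun–planet: 38·(0−47/66) = −28·(ω_p−ω_c)  ⇒  ω_p−ω_c = −(38/28)·(-47/66) = 893/924
ω_p = 47/66 + 893/924 = 47/28

47/28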